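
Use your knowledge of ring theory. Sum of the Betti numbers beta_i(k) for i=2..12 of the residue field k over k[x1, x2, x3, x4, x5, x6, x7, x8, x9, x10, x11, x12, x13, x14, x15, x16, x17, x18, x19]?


Koszul resolution: beta_i(k)=C(n,i), n=19
C(19,2)=171, C(19,3)=969, C(19,4)=3876, C(19,5)=11628, C(19,6)=27132, C(19,7)=50388, C(19,8)=75582, C(19,9)=92378, C(19,10)=92378, C(19,11)=75582, C(19,12)=50388
Sum=480472


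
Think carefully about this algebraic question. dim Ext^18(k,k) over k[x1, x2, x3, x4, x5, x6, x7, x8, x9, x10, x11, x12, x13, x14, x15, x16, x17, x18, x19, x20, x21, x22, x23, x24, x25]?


C(n,i)=C(25,18)=480700


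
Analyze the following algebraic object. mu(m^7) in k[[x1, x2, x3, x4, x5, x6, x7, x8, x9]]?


C(n+d-1,d)=C(15,7)=6435


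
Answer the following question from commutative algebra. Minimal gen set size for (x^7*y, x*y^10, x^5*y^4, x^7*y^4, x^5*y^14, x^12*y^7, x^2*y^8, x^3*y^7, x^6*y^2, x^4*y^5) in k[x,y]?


Remove redundant (divisible by others).
x^5*y^14 redundant.
x^7*y^4 redundant.
x^12*y^7 redundant.
Min: x^7*y, x^6*y^2, x^5*y^4, x^4*y^5, x^3*y^7, x^2*y^8, x*y^10
Count=7


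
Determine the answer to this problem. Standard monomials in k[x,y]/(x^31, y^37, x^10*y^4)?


k[x,y]/I, I = (x^31, y^37, x^10*y^4)
Rect: 31x37=1147. Corner: (31-10)x(37-4)=693.
dim = 1147-693 = 454


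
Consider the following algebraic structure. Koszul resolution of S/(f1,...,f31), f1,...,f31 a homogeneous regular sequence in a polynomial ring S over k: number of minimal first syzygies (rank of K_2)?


Regular sequence => Koszul complex is the minimal free resolution.
Syz_1 minimally generated by Koszul relations f_i*e_j - f_j*e_i (i<j): mu(Syz_1) = beta_2 = C(m,2) = m(m-1)/2
m=31
31*30/2 = 465


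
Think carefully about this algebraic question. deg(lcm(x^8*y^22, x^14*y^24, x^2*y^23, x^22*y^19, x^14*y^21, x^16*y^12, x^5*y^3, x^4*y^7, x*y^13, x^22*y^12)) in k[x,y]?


lcm = componentwise max:
x: max(8,14,2,22,14,16,5,4,1,22)=22
y: max(22,24,23,19,21,12,3,7,13,12)=24
Total=22+24=46


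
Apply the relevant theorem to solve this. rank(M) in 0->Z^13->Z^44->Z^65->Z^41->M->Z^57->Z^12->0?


Alt sum=0:
(-1)^0*13 + (-1)^1*44 + (-1)^2*65 + (-1)^3*41 + (-1)^4*? + (-1)^5*57 + (-1)^6*12=0
rank(M)=52


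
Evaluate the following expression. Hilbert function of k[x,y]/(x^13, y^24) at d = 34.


k[x,y], I = (x^13, y^24), d = 34
Need i < 13 and d-i < 24.
Range: 11 <= i <= 12.
H(34) = 2


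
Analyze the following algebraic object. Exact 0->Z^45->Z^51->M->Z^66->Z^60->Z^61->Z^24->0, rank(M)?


Alt sum=0:
(-1)^0*45 + (-1)^1*51 + (-1)^2*? + (-1)^3*66 + (-1)^4*60 + (-1)^5*61 + (-1)^6*24=0
rank(M)=49


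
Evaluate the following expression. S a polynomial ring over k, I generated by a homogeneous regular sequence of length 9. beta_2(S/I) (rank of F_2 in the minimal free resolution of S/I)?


Regular sequence => Koszul complex is the minimal free resolution.
Syz_1 minimally generated by Koszul relations f_i*e_j - f_j*e_i (i<j): mu(Syz_1) = beta_2 = C(m,2) = m(m-1)/2
m=9
9*8/2 = 36


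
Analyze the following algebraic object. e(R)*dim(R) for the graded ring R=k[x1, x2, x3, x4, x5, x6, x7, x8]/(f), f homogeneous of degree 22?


e(R)=deg(f)=22, dim(R)=8-1=7
e*dim=22*7=154


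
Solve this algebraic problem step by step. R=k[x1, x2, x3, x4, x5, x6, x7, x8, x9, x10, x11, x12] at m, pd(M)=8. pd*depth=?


pd+depth=12
depth=12-8=4
pd*depth=8*4=32


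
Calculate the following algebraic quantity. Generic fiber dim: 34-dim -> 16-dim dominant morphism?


dim(fiber)=dim(X)-dim(Y)=34-16=18


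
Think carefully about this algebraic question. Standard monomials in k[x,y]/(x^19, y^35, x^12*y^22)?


k[x,y]/I, I = (x^19, y^35, x^12*y^22)
Rect: 19x35=665. Corner: (19-12)x(35-22)=91.
dim = 665-91 = 574


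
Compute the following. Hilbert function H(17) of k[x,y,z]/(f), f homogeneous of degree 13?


C(19,2)-C(6,2)=171-15=156


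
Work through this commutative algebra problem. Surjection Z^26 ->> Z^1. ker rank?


rank(ker) = 26-1 = 25


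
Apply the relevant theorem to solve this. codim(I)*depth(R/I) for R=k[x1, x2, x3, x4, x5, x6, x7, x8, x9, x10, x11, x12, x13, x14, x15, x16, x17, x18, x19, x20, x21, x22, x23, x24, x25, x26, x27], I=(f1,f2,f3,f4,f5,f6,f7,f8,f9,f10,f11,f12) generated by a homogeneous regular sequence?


codim=12, depth=dim(R/I)=27-12=15
Product=12*15=180


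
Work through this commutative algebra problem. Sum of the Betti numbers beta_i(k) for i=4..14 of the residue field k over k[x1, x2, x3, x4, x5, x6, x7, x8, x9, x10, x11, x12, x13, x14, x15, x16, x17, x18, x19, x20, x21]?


Koszul resolution: beta_i(k)=C(n,i), n=21
C(21,4)=5985, C(21,5)=20349, C(21,6)=54264, C(21,7)=116280, C(21,8)=203490, C(21,9)=293930, C(21,10)=352716, C(21,11)=352716, C(21,12)=293930, C(21,13)=203490, C(21,14)=116280
Sum=2013430


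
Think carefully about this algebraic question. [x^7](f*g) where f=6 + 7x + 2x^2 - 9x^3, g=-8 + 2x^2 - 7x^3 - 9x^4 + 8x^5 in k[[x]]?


[x^7] = sum a_i*b_j, i+j=7
  2*8=16
  -9*-9=81
Sum=97


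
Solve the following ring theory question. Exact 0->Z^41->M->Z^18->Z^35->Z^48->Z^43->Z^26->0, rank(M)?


Alt sum=0:
(-1)^0*41 + (-1)^1*? + (-1)^2*18 + (-1)^3*35 + (-1)^4*48 + (-1)^5*43 + (-1)^6*26=0
rank(M)=55


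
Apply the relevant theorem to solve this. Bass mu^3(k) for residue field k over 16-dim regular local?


C(n,i)=C(16,3)=560


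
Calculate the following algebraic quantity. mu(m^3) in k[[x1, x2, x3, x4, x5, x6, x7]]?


C(n+d-1,d)=C(9,3)=84


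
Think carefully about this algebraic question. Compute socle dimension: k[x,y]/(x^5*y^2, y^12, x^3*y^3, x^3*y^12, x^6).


Socle = ann(m) = span of standard monomials u with x*u, y*u in I (staircase corners).
Redundant generators: x^3*y^12
Minimal generators: x^6, x^5*y^2, x^3*y^3, y^12
Corners: x^2y^11, x^4y^2, x^5y
Socle dim=3


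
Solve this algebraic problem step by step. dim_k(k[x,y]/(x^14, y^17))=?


Basis: x^i*y^j, i<14, j<17
14*17=238


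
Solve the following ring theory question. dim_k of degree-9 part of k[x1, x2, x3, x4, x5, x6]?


C(d+n-1,n-1)=C(14,5)=2002


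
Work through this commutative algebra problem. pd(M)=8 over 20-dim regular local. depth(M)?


pd+depth=depth(R)=20
depth=20-8=12


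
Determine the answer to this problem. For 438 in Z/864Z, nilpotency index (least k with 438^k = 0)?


438^k mod 864:
k=1: 438
k=2: 36
k=3: 216
k=4: 432
k=5: 0
First zero at k = 5


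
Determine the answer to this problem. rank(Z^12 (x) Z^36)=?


rank(M(x)N) = rank(M)*rank(N)
12*36 = 432


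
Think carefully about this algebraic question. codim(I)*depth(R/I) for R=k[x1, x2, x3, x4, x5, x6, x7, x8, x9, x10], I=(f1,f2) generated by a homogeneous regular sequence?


codim=2, depth=dim(R/I)=10-2=8
Product=2*8=16


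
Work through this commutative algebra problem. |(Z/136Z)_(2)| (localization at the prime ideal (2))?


2-primary part: 136=2^3*17
Size=2^3=8


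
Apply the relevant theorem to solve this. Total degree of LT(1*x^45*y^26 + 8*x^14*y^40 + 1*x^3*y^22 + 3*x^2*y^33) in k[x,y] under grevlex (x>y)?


LT: 1*x^45*y^26
deg_x=45, deg_y=26
Total=45+26=71


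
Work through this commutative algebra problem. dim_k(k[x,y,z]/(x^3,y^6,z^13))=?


Basis: x^iy^jz^k, i<3,j<6,k<13
3*6*13=234


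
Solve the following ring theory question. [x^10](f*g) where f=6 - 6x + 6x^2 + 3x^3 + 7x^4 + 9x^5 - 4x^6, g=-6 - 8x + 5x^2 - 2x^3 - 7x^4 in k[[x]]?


[x^10] = sum a_i*b_j, i+j=10
  -4*-7=28
Sum=28


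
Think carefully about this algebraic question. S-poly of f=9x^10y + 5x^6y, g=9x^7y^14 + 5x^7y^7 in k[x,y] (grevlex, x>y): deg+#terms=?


LT(f)=9x^10y, LT(g)=9x^7y^14
lcm(LM)=x^10y^14
S(f,g) (scaled by 81 to clear denominators) = 9y^13*f - 9x^3*g = 45x^6y^14 - 45x^10y^7
2 terms, deg 20.
20+2=22


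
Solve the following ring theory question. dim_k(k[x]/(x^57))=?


Basis: 1,x,...,x^56
dim=57


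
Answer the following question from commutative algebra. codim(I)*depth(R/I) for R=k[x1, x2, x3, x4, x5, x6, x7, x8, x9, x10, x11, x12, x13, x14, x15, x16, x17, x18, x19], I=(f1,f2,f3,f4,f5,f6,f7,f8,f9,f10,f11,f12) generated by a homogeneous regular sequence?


codim=12, depth=dim(R/I)=19-12=7
Product=12*7=84


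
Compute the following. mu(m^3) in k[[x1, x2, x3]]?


C(n+d-1,d)=C(5,3)=10


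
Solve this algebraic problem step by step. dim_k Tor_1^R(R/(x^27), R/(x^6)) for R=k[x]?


Tor_1(R/I,R/J)=(I cap J)/IJ=(x^27)/(x^33)
dim=33-27=min(27,6)=6


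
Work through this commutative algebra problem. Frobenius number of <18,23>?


gcd(18,23)=1 => F=ab-a-b=18*23-18-23=414-41=373


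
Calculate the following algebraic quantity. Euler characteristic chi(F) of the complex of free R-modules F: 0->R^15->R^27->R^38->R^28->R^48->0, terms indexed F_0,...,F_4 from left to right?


chi = sum (-1)^i * rank:
(-1)^0*15=15
(-1)^1*27=-27
(-1)^2*38=38
(-1)^3*28=-28
(-1)^4*48=48
chi=46


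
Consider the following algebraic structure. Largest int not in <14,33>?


gcd(14,33)=1 => F=ab-a-b=14*33-14-33=462-47=415


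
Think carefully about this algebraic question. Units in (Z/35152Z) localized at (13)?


Local ring = Z/2197Z.
phi(2197) = 13^2*(13-1) = 2028


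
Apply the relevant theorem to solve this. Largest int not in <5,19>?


gcd(5,19)=1 => F=ab-a-b=5*19-5-19=95-24=71


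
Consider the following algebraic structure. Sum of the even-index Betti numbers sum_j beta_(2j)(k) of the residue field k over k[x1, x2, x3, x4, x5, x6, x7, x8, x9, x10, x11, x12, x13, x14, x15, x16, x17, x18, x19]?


Koszul resolution: beta_i(k)=C(n,i), n=19
sum_even C(19,i) = 2^(n-1) = 2^18 = 262144


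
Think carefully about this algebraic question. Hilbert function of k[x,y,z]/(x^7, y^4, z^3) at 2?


Need i<7, j<4, k<3 with i+j+k=2.
For each i, j ranges over max(0,2-i-2)..min(3,2-i):
  i=0: j in [0,2] -> 3
  i=1: j in [0,1] -> 2
  i=2: j in [0,0] -> 1
H(2) = 3+2+1 = 6


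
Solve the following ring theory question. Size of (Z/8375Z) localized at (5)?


5-primary part: 8375=5^3*67
Size=5^3=125


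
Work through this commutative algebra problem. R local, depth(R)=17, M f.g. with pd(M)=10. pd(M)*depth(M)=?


pd+depth=17
depth=17-10=7
pd*depth=10*7=70


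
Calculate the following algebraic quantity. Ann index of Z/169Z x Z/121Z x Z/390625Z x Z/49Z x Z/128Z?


Exponent = lcm of the cyclic orders; pairwise coprime => product.
13^2*11^2*5^8*7^2*2^7=169*121*390625*49*128=50100050000000


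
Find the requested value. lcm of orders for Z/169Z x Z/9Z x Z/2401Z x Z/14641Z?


Exponent = lcm of the cyclic orders; pairwise coprime => product.
13^2*3^2*7^4*11^4=169*9*2401*14641=53467775361


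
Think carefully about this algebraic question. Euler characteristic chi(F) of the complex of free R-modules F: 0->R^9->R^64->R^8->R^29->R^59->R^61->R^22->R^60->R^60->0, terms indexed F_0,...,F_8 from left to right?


chi = sum (-1)^i * rank:
(-1)^0*9=9
(-1)^1*64=-64
(-1)^2*8=8
(-1)^3*29=-29
(-1)^4*59=59
(-1)^5*61=-61
(-1)^6*22=22
(-1)^7*60=-60
(-1)^8*60=60
chi=-56


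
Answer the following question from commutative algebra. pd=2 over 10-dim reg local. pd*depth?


pd+depth=10
depth=10-2=8
pd*depth=2*8=16


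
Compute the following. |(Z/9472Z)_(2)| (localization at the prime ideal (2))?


2-primary part: 9472=2^8*37
Size=2^8=256


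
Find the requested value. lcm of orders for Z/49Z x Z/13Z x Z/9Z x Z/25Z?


Exponent = lcm of the cyclic orders; pairwise coprime => product.
7^2*13^1*3^2*5^2=49*13*9*25=143325


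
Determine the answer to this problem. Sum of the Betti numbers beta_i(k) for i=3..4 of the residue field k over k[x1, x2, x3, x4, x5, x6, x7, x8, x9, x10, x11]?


Koszul resolution: beta_i(k)=C(n,i), n=11
C(11,3)=165, C(11,4)=330
Sum=495


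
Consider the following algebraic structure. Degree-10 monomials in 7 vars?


C(d+n-1,n-1)=C(16,6)=8008


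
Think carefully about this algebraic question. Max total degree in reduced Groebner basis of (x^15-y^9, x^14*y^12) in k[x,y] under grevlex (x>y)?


LT(f1)=x^15, LT(f2)=x^14y^12, lcm=x^15y^12
S(f1,f2) = y^12*f1 - x^1*f2 = -y^21
Reduced GB = {f1, f2, y^21}; degrees 15, 26, 21
Max = 26


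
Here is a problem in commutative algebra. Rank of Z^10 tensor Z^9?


rank(M(x)N) = rank(M)*rank(N)
10*9 = 90


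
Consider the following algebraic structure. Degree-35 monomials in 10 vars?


C(d+n-1,n-1)=C(44,9)=708930508


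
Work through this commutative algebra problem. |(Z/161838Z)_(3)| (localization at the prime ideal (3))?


3-primary part: 161838=3^7*74
Size=3^7=2187


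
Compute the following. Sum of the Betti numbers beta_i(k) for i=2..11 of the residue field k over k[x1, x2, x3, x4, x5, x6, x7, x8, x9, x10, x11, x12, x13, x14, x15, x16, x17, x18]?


Koszul resolution: beta_i(k)=C(n,i), n=18
C(18,2)=153, C(18,3)=816, C(18,4)=3060, C(18,5)=8568, C(18,6)=18564, C(18,7)=31824, C(18,8)=43758, C(18,9)=48620, C(18,10)=43758, C(18,11)=31824
Sum=230945


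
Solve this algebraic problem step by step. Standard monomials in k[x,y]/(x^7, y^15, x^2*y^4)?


k[x,y]/I, I = (x^7, y^15, x^2*y^4)
Rect: 7x15=105. Corner: (7-2)x(15-4)=55.
dim = 105-55 = 50


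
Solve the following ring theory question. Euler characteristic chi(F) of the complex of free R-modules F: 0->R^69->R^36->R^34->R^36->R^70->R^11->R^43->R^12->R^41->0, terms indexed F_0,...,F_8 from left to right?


chi = sum (-1)^i * rank:
(-1)^0*69=69
(-1)^1*36=-36
(-1)^2*34=34
(-1)^3*36=-36
(-1)^4*70=70
(-1)^5*11=-11
(-1)^6*43=43
(-1)^7*12=-12
(-1)^8*41=41
chi=162


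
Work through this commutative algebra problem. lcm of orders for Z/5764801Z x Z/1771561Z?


Exponent = lcm of the cyclic orders; pairwise coprime => product.
7^8*11^6=5764801*1771561=10212696624361


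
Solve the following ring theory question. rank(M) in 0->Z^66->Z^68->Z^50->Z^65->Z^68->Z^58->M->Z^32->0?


Alt sum=0:
(-1)^0*66 + (-1)^1*68 + (-1)^2*50 + (-1)^3*65 + (-1)^4*68 + (-1)^5*58 + (-1)^6*? + (-1)^7*32=0
rank(M)=39


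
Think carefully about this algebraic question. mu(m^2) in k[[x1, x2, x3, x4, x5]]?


C(n+d-1,d)=C(6,2)=15


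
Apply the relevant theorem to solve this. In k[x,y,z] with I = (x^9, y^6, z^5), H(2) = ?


Need i<9, j<6, k<5 with i+j+k=2.
For each i, j ranges over max(0,2-i-4)..min(5,2-i):
  i=0: j in [0,2] -> 3
  i=1: j in [0,1] -> 2
  i=2: j in [0,0] -> 1
H(2) = 3+2+1 = 6


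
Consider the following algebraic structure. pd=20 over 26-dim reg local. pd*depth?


pd+depth=26
depth=26-20=6
pd*depth=20*6=120


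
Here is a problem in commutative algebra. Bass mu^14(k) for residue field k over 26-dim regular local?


C(n,i)=C(26,14)=9657700


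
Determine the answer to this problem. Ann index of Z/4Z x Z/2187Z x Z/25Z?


Exponent = lcm of the cyclic orders; pairwise coprime => product.
2^2*3^7*5^2=4*2187*25=218700


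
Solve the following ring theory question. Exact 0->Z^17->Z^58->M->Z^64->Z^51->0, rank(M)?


Alt sum=0:
(-1)^0*17 + (-1)^1*58 + (-1)^2*? + (-1)^3*64 + (-1)^4*51=0
rank(M)=54


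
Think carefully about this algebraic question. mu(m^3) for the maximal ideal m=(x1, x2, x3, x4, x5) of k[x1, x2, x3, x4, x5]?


Graded Nakayama: mu(m^d) = dim_k (m^d/m^(d+1)) = #degree-3 monomials in 5 vars
C(n+d-1,d)=C(7,3)=35


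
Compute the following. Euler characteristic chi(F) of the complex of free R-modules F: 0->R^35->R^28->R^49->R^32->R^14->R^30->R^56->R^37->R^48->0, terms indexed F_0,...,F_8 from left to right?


chi = sum (-1)^i * rank:
(-1)^0*35=35
(-1)^1*28=-28
(-1)^2*49=49
(-1)^3*32=-32
(-1)^4*14=14
(-1)^5*30=-30
(-1)^6*56=56
(-1)^7*37=-37
(-1)^8*48=48
chi=75


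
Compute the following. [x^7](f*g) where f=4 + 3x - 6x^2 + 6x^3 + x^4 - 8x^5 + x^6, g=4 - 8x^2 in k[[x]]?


[x^7] = sum a_i*b_j, i+j=7
  -8*-8=64
Sum=64


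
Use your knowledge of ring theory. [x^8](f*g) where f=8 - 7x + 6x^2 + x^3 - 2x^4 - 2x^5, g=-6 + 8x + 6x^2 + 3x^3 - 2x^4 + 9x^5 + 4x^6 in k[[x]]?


[x^8] = sum a_i*b_j, i+j=8
  6*4=24
  1*9=9
  -2*-2=4
  -2*3=-6
Sum=31


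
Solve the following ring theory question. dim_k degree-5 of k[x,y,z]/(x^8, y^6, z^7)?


Need i<8, j<6, k<7 with i+j+k=5.
For each i, j ranges over max(0,5-i-6)..min(5,5-i):
  i=0: j in [0,5] -> 6
  i=1: j in [0,4] -> 5
  i=2: j in [0,3] -> 4
  i=3: j in [0,2] -> 3
  i=4: j in [0,1] -> 2
  i=5: j in [0,0] -> 1
H(5) = 6+5+4+3+2+1 = 21


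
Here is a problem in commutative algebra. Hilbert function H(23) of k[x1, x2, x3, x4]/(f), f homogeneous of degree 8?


C(26,3)-C(18,3)=2600-816=1784


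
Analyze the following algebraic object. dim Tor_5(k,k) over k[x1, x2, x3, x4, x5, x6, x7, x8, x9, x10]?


Koszul: C(n,i)=C(10,5)=252


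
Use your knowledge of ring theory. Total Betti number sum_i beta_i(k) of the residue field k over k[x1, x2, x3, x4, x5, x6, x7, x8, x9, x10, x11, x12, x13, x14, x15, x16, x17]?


Koszul resolution: beta_i(k)=C(n,i), n=17
sum_i C(17,i) = 2^17 = 131072


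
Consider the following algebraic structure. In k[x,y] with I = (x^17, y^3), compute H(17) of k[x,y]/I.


k[x,y], I = (x^17, y^3), d = 17
Need i < 17 and d-i < 3.
Range: 15 <= i <= 16.
H(17) = 2


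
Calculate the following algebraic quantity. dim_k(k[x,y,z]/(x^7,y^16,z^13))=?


Basis: x^iy^jz^k, i<7,j<16,k<13
7*16*13=1456


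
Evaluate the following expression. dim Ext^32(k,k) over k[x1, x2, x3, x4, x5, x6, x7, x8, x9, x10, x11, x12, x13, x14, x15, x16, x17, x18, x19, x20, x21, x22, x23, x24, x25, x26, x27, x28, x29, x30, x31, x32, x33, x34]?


C(n,i)=C(34,32)=561


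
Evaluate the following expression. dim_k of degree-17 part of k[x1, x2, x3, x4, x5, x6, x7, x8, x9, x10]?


C(d+n-1,n-1)=C(26,9)=3124550


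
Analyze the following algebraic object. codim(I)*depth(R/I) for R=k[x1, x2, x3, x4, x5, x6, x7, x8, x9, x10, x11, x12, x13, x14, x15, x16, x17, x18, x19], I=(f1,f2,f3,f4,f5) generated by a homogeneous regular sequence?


codim=5, depth=dim(R/I)=19-5=14
Product=5*14=70


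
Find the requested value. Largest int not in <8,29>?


gcd(8,29)=1 => F=ab-a-b=8*29-8-29=232-37=195


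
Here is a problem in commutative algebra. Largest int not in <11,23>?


gcd(11,23)=1 => F=ab-a-b=11*23-11-23=253-34=219


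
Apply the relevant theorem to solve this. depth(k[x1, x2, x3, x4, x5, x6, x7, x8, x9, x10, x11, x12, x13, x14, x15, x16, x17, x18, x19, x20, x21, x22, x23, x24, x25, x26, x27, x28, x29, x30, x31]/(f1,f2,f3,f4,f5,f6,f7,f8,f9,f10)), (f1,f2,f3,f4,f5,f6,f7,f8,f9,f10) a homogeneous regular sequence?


depth(R)=31
depth(R/I)=31-10=21


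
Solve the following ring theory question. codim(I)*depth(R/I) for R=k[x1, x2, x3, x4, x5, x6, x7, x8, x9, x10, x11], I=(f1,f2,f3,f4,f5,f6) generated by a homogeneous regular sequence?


codim=6, depth=dim(R/I)=11-6=5
Product=6*5=30


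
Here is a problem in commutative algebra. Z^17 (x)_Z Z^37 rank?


rank(M(x)N) = rank(M)*rank(N)
17*37 = 629


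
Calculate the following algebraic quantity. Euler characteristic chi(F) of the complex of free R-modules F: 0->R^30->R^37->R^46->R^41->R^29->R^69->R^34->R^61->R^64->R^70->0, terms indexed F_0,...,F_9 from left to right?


chi = sum (-1)^i * rank:
(-1)^0*30=30
(-1)^1*37=-37
(-1)^2*46=46
(-1)^3*41=-41
(-1)^4*29=29
(-1)^5*69=-69
(-1)^6*34=34
(-1)^7*61=-61
(-1)^8*64=64
(-1)^9*70=-70
chi=-75


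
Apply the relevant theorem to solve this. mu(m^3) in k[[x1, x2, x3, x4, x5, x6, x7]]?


C(n+d-1,d)=C(9,3)=84


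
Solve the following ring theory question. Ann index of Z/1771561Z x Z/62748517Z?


Exponent = lcm of the cyclic orders; pairwise coprime => product.
11^6*13^7=1771561*62748517=111162825525037


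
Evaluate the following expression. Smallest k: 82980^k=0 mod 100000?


82980^k mod 100000:
k=1: 82980
k=2: 80400
k=3: 92000
k=4: 60000
k=5: 0
First zero at k = 5


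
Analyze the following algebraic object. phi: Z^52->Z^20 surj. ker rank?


rank(ker) = 52-20 = 32


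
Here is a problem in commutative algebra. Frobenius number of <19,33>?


gcd(19,33)=1 => F=ab-a-b=19*33-19-33=627-52=575


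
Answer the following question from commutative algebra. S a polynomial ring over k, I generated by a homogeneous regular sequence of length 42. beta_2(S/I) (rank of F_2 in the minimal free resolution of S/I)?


Regular sequence => Koszul complex is the minimal free resolution.
Syz_1 minimally generated by Koszul relations f_i*e_j - f_j*e_i (i<j): mu(Syz_1) = beta_2 = C(m,2) = m(m-1)/2
m=42
42*41/2 = 861


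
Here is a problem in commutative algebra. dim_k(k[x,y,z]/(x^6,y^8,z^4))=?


Basis: x^iy^jz^k, i<6,j<8,k<4
6*8*4=192


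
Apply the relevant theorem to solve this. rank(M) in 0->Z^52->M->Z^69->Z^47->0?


Alt sum=0:
(-1)^0*52 + (-1)^1*? + (-1)^2*69 + (-1)^3*47=0
rank(M)=74


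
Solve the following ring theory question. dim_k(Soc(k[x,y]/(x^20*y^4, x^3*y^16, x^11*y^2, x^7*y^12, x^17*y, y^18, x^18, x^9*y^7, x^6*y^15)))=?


Socle = ann(m) = span of standard monomials u with x*u, y*u in I (staircase corners).
Redundant generators: x^20*y^4
Minimal generators: x^18, x^17*y, x^11*y^2, x^9*y^7, x^7*y^12, x^6*y^15, x^3*y^16, y^18
Corners: x^2y^17, x^5y^15, x^6y^14, x^8y^11, x^10y^6, x^16y, x^17
Socle dim=7


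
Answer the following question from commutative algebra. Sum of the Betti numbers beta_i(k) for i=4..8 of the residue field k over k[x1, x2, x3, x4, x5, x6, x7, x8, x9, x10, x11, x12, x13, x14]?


Koszul resolution: beta_i(k)=C(n,i), n=14
C(14,4)=1001, C(14,5)=2002, C(14,6)=3003, C(14,7)=3432, C(14,8)=3003
Sum=12441


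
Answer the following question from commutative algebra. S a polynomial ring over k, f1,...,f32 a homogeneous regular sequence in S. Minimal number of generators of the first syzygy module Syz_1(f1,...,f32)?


Regular sequence => Koszul complex is the minimal free resolution.
Syz_1 minimally generated by Koszul relations f_i*e_j - f_j*e_i (i<j): mu(Syz_1) = beta_2 = C(m,2) = m(m-1)/2
m=32
32*31/2 = 496


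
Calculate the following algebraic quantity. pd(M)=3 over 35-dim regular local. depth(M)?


pd+depth=depth(R)=35
depth=35-3=32


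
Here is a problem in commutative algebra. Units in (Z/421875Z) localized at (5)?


Local ring = Z/15625Z.
phi(15625) = 5^5*(5-1) = 12500


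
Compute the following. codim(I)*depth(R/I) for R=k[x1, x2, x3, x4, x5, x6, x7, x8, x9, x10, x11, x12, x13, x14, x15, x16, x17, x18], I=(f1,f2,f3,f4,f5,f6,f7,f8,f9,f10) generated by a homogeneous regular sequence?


codim=10, depth=dim(R/I)=18-10=8
Product=10*8=80


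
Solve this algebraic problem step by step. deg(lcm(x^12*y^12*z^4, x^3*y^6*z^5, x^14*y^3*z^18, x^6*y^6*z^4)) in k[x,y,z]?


lcm = componentwise max:
x: max(12,3,14,6)=14
y: max(12,6,3,6)=12
z: max(4,5,18,4)=18
Total=14+12+18=44


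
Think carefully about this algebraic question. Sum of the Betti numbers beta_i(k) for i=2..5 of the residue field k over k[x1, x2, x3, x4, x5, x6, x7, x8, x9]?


Koszul resolution: beta_i(k)=C(n,i), n=9
C(9,2)=36, C(9,3)=84, C(9,4)=126, C(9,5)=126
Sum=372


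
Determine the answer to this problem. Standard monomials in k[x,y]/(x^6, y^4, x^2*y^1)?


k[x,y]/I, I = (x^6, y^4, x^2*y^1)
Rect: 6x4=24. Corner: (6-2)x(4-1)=12.
dim = 24-12 = 12


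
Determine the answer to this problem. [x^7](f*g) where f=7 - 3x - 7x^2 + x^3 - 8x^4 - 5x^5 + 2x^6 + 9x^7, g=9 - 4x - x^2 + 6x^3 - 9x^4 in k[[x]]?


[x^7] = sum a_i*b_j, i+j=7
  1*-9=-9
  -8*6=-48
  -5*-1=5
  2*-4=-8
  9*9=81
Sum=21


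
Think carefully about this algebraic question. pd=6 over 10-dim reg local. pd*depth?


pd+depth=10
depth=10-6=4
pd*depth=6*4=24


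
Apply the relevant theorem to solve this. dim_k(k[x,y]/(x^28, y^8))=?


Basis: x^i*y^j, i<28, j<8
28*8=224


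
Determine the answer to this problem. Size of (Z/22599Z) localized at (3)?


3-primary part: 22599=3^6*31
Size=3^6=729


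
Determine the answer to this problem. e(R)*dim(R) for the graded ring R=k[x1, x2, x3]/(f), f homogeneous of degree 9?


e(R)=deg(f)=9, dim(R)=3-1=2
e*dim=9*2=18


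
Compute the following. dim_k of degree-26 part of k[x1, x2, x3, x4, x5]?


C(d+n-1,n-1)=C(30,4)=27405


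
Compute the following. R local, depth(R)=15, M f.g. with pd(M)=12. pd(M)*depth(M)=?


pd+depth=15
depth=15-12=3
pd*depth=12*3=36


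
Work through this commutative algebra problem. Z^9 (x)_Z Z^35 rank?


rank(M(x)N) = rank(M)*rank(N)
9*35 = 315


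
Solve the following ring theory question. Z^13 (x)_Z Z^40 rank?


rank(M(x)N) = rank(M)*rank(N)
13*40 = 520


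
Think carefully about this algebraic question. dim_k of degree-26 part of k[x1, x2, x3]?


C(d+n-1,n-1)=C(28,2)=378


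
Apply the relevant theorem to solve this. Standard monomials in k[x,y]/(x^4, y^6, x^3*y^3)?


k[x,y]/I, I = (x^4, y^6, x^3*y^3)
Rect: 4x6=24. Corner: (4-3)x(6-3)=3.
dim = 24-3 = 21


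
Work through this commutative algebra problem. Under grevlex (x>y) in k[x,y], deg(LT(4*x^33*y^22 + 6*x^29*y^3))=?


LT: 4*x^33*y^22
deg_x=33, deg_y=22
Total=33+22=55


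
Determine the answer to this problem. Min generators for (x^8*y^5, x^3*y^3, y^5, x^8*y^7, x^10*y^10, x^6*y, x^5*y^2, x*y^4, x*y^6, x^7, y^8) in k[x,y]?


Remove redundant (divisible by others).
x*y^6 redundant.
x^8*y^7 redundant.
x^10*y^10 redundant.
y^8 redundant.
x^8*y^5 redundant.
Min: x^7, x^6*y, x^5*y^2, x^3*y^3, x*y^4, y^5
Count=6


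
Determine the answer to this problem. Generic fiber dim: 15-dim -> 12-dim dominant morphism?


dim(fiber)=dim(X)-dim(Y)=15-12=3


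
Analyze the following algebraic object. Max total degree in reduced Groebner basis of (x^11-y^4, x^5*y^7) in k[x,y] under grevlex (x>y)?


LT(f1)=x^11, LT(f2)=x^5y^7, lcm=x^11y^7
S(f1,f2) = y^7*f1 - x^6*f2 = -y^11
Reduced GB = {f1, f2, y^11}; degrees 11, 12, 11
Max = 12


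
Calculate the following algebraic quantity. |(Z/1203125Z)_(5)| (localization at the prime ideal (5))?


5-primary part: 1203125=5^6*77
Size=5^6=15625


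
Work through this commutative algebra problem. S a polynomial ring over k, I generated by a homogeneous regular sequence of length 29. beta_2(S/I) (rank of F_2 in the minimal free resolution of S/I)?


Regular sequence => Koszul complex is the minimal free resolution.
Syz_1 minimally generated by Koszul relations f_i*e_j - f_j*e_i (i<j): mu(Syz_1) = beta_2 = C(m,2) = m(m-1)/2
m=29
29*28/2 = 406


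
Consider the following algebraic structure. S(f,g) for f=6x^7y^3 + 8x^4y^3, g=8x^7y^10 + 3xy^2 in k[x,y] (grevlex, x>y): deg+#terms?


LT(f)=6x^7y^3, LT(g)=8x^7y^10
lcm(LM)=x^7y^10
S(f,g) (scaled by 48 to clear denominators) = 8y^7*f - 6*g = 64x^4y^10 - 18xy^2
2 terms, deg 14.
14+2=16


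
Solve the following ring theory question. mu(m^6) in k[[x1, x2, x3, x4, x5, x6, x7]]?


C(n+d-1,d)=C(12,6)=924


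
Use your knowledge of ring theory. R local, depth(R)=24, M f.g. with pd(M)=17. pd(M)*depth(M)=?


pd+depth=24
depth=24-17=7
pd*depth=17*7=119


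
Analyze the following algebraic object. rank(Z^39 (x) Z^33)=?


rank(M(x)N) = rank(M)*rank(N)
39*33 = 1287


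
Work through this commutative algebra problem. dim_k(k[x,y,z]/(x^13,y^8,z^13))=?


Basis: x^iy^jz^k, i<13,j<8,k<13
13*8*13=1352


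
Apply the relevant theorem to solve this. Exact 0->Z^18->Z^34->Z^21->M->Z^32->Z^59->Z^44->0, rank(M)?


Alt sum=0:
(-1)^0*18 + (-1)^1*34 + (-1)^2*21 + (-1)^3*? + (-1)^4*32 + (-1)^5*59 + (-1)^6*44=0
rank(M)=22


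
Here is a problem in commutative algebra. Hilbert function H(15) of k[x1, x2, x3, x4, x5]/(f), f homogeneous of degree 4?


C(19,4)-C(15,4)=3876-1365=2511


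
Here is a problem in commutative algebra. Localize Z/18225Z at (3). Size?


3-primary part: 18225=3^6*25
Size=3^6=729


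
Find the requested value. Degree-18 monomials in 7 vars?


C(d+n-1,n-1)=C(24,6)=134596


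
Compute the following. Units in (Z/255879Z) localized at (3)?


Local ring = Z/19683Z.
phi(19683) = 3^8*(3-1) = 13122


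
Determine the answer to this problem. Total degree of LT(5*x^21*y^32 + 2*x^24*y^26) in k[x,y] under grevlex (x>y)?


LT: 5*x^21*y^32
deg_x=21, deg_y=32
Total=21+32=53


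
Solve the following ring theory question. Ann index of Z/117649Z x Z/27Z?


Exponent = lcm of the cyclic orders; pairwise coprime => product.
7^6*3^3=117649*27=3176523


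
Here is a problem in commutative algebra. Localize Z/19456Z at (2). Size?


2-primary part: 19456=2^10*19
Size=2^10=1024


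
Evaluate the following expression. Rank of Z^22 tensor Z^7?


rank(M(x)N) = rank(M)*rank(N)
22*7 = 154


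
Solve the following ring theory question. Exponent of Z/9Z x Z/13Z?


Exponent = lcm of the cyclic orders; pairwise coprime => product.
3^2*13^1=9*13=117


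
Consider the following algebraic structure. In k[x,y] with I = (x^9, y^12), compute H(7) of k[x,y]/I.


k[x,y], I = (x^9, y^12), d = 7
Need i < 9 and d-i < 12.
Range: 0 <= i <= 7.
H(7) = 8


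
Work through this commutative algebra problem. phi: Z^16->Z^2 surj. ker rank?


rank(ker) = 16-2 = 14


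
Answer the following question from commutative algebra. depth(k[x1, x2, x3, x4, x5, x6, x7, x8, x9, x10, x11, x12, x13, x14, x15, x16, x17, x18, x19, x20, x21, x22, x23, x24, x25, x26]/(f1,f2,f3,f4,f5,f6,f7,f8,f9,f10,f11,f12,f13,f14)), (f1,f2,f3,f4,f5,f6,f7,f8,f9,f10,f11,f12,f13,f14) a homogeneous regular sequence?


depth(R)=26
depth(R/I)=26-14=12


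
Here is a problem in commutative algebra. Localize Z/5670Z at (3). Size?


3-primary part: 5670=3^4*70
Size=3^4=81


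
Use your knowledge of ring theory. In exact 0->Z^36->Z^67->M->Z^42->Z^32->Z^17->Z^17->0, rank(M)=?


Alt sum=0:
(-1)^0*36 + (-1)^1*67 + (-1)^2*? + (-1)^3*42 + (-1)^4*32 + (-1)^5*17 + (-1)^6*17=0
rank(M)=41


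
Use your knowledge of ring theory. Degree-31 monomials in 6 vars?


C(d+n-1,n-1)=C(36,5)=376992


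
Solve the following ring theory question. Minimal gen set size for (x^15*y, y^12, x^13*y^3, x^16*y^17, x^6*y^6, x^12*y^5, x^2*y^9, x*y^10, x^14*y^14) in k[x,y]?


Remove redundant (divisible by others).
x^14*y^14 redundant.
x^16*y^17 redundant.
Min: x^15*y, x^13*y^3, x^12*y^5, x^6*y^6, x^2*y^9, x*y^10, y^12
Count=7


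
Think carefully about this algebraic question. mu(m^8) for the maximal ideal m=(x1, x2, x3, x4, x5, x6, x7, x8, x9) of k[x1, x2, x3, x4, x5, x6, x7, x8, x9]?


Graded Nakayama: mu(m^d) = dim_k (m^d/m^(d+1)) = #degree-8 monomials in 9 vars
C(n+d-1,d)=C(16,8)=12870


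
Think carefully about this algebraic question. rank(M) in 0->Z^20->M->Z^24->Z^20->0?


Alt sum=0:
(-1)^0*20 + (-1)^1*? + (-1)^2*24 + (-1)^3*20=0
rank(M)=24


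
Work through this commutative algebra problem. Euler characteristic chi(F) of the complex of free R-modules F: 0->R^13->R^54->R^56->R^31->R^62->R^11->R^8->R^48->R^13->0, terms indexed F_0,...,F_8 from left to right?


chi = sum (-1)^i * rank:
(-1)^0*13=13
(-1)^1*54=-54
(-1)^2*56=56
(-1)^3*31=-31
(-1)^4*62=62
(-1)^5*11=-11
(-1)^6*8=8
(-1)^7*48=-48
(-1)^8*13=13
chi=8


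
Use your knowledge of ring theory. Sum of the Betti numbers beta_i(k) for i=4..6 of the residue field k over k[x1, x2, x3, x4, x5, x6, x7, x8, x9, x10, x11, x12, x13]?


Koszul resolution: beta_i(k)=C(n,i), n=13
C(13,4)=715, C(13,5)=1287, C(13,6)=1716
Sum=3718


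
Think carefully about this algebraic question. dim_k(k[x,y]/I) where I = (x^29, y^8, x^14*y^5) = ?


k[x,y]/I, I = (x^29, y^8, x^14*y^5)
Rect: 29x8=232. Corner: (29-14)x(8-5)=45.
dim = 232-45 = 187


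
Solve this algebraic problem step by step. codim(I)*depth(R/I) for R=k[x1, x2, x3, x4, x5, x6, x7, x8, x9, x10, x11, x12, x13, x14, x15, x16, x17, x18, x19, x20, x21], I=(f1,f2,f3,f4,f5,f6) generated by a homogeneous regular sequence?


codim=6, depth=dim(R/I)=21-6=15
Product=6*15=90


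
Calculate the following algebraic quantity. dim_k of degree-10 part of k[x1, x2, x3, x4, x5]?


C(d+n-1,n-1)=C(14,4)=1001


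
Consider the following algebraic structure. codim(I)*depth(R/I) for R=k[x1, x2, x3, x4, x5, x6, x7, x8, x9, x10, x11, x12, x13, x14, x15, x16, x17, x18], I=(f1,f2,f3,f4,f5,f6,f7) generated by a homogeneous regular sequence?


codim=7, depth=dim(R/I)=18-7=11
Product=7*11=77


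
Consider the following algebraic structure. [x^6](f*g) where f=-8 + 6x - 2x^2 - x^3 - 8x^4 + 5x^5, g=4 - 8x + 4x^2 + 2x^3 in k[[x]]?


[x^6] = sum a_i*b_j, i+j=6
  -1*2=-2
  -8*4=-32
  5*-8=-40
Sum=-74


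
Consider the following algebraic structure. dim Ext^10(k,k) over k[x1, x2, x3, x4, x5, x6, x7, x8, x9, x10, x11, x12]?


C(n,i)=C(12,10)=66


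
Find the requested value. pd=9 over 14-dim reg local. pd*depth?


pd+depth=14
depth=14-9=5
pd*depth=9*5=45


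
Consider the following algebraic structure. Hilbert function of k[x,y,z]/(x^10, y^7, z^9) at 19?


Need i<10, j<7, k<9 with i+j+k=19.
For each i, j ranges over max(0,19-i-8)..min(6,19-i):
  i=0: j in [11,6] -> 0
  i=1: j in [10,6] -> 0
  i=2: j in [9,6] -> 0
  i=3: j in [8,6] -> 0
  i=4: j in [7,6] -> 0
  i=5: j in [6,6] -> 1
  i=6: j in [5,6] -> 2
  i=7: j in [4,6] -> 3
  i=8: j in [3,6] -> 4
  i=9: j in [2,6] -> 5
H(19) = 0+0+0+0+0+1+2+3+4+5 = 15


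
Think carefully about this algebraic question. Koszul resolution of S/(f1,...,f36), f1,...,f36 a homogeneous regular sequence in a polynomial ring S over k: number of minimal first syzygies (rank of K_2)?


Regular sequence => Koszul complex is the minimal free resolution.
Syz_1 minimally generated by Koszul relations f_i*e_j - f_j*e_i (i<j): mu(Syz_1) = beta_2 = C(m,2) = m(m-1)/2
m=36
36*35/2 = 630


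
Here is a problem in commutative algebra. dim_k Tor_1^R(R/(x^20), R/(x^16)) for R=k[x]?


Tor_1(R/I,R/J)=(I cap J)/IJ=(x^20)/(x^36)
dim=36-20=min(20,16)=16


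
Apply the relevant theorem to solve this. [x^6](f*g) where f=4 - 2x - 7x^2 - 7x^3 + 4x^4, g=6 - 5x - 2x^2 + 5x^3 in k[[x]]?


[x^6] = sum a_i*b_j, i+j=6
  -7*5=-35
  4*-2=-8
Sum=-43


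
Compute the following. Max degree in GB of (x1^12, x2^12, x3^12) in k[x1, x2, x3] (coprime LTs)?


Pure powers, coprime LTs => already GB.
Degrees: 12, 12, 12
Max=12


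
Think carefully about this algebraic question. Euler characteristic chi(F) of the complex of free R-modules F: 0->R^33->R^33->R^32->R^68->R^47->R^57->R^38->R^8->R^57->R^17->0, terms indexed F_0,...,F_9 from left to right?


chi = sum (-1)^i * rank:
(-1)^0*33=33
(-1)^1*33=-33
(-1)^2*32=32
(-1)^3*68=-68
(-1)^4*47=47
(-1)^5*57=-57
(-1)^6*38=38
(-1)^7*8=-8
(-1)^8*57=57
(-1)^9*17=-17
chi=24


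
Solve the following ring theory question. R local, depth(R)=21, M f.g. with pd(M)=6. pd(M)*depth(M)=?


pd+depth=21
depth=21-6=15
pd*depth=6*15=90


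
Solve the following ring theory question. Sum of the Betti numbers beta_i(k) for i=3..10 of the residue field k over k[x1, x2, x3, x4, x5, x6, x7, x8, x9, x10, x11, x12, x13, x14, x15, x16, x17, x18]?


Koszul resolution: beta_i(k)=C(n,i), n=18
C(18,3)=816, C(18,4)=3060, C(18,5)=8568, C(18,6)=18564, C(18,7)=31824, C(18,8)=43758, C(18,9)=48620, C(18,10)=43758
Sum=198968


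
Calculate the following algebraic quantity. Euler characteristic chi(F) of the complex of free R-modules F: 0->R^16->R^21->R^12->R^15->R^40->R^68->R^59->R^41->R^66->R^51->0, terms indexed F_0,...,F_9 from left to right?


chi = sum (-1)^i * rank:
(-1)^0*16=16
(-1)^1*21=-21
(-1)^2*12=12
(-1)^3*15=-15
(-1)^4*40=40
(-1)^5*68=-68
(-1)^6*59=59
(-1)^7*41=-41
(-1)^8*66=66
(-1)^9*51=-51
chi=-3


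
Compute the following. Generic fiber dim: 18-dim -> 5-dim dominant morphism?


dim(fiber)=dim(X)-dim(Y)=18-5=13


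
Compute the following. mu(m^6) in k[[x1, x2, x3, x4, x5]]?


C(n+d-1,d)=C(10,6)=210


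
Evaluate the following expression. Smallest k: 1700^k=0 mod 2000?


1700^k mod 2000:
k=1: 1700
k=2: 0
First zero at k = 2


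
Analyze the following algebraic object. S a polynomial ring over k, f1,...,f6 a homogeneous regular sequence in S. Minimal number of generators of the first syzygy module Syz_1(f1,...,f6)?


Regular sequence => Koszul complex is the minimal free resolution.
Syz_1 minimally generated by Koszul relations f_i*e_j - f_j*e_i (i<j): mu(Syz_1) = beta_2 = C(m,2) = m(m-1)/2
m=6
6*5/2 = 15


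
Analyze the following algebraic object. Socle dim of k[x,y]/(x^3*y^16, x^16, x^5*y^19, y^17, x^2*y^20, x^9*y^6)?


Socle = ann(m) = span of standard monomials u with x*u, y*u in I (staircase corners).
Redundant generators: x^2*y^20, x^5*y^19
Minimal generators: x^16, x^9*y^6, x^3*y^16, y^17
Corners: x^2y^16, x^8y^15, x^15y^5
Socle dim=3


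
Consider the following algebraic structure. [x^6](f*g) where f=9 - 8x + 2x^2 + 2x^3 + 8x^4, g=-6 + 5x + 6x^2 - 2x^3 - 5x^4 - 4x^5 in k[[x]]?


[x^6] = sum a_i*b_j, i+j=6
  -8*-4=32
  2*-5=-10
  2*-2=-4
  8*6=48
Sum=66


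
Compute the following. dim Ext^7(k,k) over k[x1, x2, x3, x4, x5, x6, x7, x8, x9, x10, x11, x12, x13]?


C(n,i)=C(13,7)=1716


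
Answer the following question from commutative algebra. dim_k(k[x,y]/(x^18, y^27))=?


Basis: x^i*y^j, i<18, j<27
18*27=486


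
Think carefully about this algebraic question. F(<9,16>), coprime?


gcd(9,16)=1 => F=ab-a-b=9*16-9-16=144-25=119


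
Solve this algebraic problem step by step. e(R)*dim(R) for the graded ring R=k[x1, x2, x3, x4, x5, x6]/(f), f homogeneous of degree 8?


e(R)=deg(f)=8, dim(R)=6-1=5
e*dim=8*5=40


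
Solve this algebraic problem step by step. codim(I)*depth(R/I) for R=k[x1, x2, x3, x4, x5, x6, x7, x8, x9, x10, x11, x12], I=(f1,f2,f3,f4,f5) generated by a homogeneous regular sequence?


codim=5, depth=dim(R/I)=12-5=7
Product=5*7=35


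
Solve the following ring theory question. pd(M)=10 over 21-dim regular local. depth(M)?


pd+depth=depth(R)=21
depth=21-10=11


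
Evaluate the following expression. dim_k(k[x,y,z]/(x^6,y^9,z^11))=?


Basis: x^iy^jz^k, i<6,j<9,k<11
6*9*11=594


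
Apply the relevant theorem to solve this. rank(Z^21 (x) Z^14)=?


rank(M(x)N) = rank(M)*rank(N)
21*14 = 294


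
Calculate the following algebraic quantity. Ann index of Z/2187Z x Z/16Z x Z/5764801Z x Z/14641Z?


Exponent = lcm of the cyclic orders; pairwise coprime => product.
3^7*2^4*7^8*11^4=2187*16*5764801*14641=2953410580823472


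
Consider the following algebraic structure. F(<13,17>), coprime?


gcd(13,17)=1 => F=ab-a-b=13*17-13-17=221-30=191


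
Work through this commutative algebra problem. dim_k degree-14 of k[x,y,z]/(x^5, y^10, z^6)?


Need i<5, j<10, k<6 with i+j+k=14.
For each i, j ranges over max(0,14-i-5)..min(9,14-i):
  i=0: j in [9,9] -> 1
  i=1: j in [8,9] -> 2
  i=2: j in [7,9] -> 3
  i=3: j in [6,9] -> 4
  i=4: j in [5,9] -> 5
H(14) = 1+2+3+4+5 = 15


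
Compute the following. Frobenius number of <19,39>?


gcd(19,39)=1 => F=ab-a-b=19*39-19-39=741-58=683


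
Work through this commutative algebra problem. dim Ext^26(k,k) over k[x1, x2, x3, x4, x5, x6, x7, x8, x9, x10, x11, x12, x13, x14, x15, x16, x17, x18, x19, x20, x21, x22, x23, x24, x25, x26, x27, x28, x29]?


C(n,i)=C(29,26)=3654


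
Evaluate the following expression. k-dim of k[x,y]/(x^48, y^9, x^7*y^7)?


k[x,y]/I, I = (x^48, y^9, x^7*y^7)
Rect: 48x9=432. Corner: (48-7)x(9-7)=82.
dim = 432-82 = 350


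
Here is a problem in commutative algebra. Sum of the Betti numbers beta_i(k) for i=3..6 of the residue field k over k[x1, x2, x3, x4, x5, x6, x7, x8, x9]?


Koszul resolution: beta_i(k)=C(n,i), n=9
C(9,3)=84, C(9,4)=126, C(9,5)=126, C(9,6)=84
Sum=420


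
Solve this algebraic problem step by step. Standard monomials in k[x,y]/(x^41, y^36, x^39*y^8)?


k[x,y]/I, I = (x^41, y^36, x^39*y^8)
Rect: 41x36=1476. Corner: (41-39)x(36-8)=56.
dim = 1476-56 = 1420


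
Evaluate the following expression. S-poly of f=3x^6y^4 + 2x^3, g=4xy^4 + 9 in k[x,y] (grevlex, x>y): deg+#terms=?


LT(f)=3x^6y^4, LT(g)=4xy^4
lcm(LM)=x^6y^4
S(f,g) (scaled by 12 to clear denominators) = 4*f - 3x^5*g = -27x^5 + 8x^3
2 terms, deg 5.
5+2=7
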